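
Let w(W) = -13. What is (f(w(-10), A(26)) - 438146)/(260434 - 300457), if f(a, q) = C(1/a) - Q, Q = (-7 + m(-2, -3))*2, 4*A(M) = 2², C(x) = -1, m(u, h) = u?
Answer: 48681/4447 ≈ 10.947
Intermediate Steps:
A(M) = 1 (A(M) = (¼)*2² = (¼)*4 = 1)
Q = -18 (Q = (-7 - 2)*2 = -9*2 = -18)
f(a, q) = 17 (f(a, q) = -1 - 1*(-18) = -1 + 18 = 17)
(f(w(-10), A(26)) - 438146)/(260434 - 300457) = (17 - 438146)/(260434 - 300457) = -438129/(-40023) = -438129*(-1/40023) = 48681/4447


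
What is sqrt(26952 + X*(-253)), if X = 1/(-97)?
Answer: sqrt(253615909)/97 ≈ 164.18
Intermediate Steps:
X = -1/97 ≈ -0.010309
sqrt(26952 + X*(-253)) = sqrt(26952 - 1/97*(-253)) = sqrt(26952 + 253/97) = sqrt(2614597/97) = sqrt(253615909)/97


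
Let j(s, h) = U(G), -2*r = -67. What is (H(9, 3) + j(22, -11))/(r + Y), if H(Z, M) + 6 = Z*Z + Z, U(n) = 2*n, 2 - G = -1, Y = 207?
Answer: 180/481 ≈ 0.37422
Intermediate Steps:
r = 67/2 (r = -1/2*(-67) = 67/2 ≈ 33.500)
G = 3 (G = 2 - 1*(-1) = 2 + 1 = 3)
H(Z, M) = -6 + Z + Z**2 (H(Z, M) = -6 + (Z*Z + Z) = -6 + (Z**2 + Z) = -6 + (Z + Z**2) = -6 + Z + Z**2)
j(s, h) = 6 (j(s, h) = 2*3 = 6)
(H(9, 3) + j(22, -11))/(r + Y) = ((-6 + 9 + 9**2) + 6)/(67/2 + 207) = ((-6 + 9 + 81) + 6)/(481/2) = (84 + 6)*(2/481) = 90*(2/481) = 180/481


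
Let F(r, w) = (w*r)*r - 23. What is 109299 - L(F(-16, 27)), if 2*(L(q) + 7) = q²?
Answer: -47239709/2 ≈ -2.3620e+7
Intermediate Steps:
F(r, w) = -23 + w*r² (F(r, w) = (r*w)*r - 23 = w*r² - 23 = -23 + w*r²)
L(q) = -7 + q²/2
109299 - L(F(-16, 27)) = 109299 - (-7 + (-23 + 27*(-16)²)²/2) = 109299 - (-7 + (-23 + 27*256)²/2) = 109299 - (-7 + (-23 + 6912)²/2) = 109299 - (-7 + (½)*6889²) = 109299 - (-7 + (½)*47458321) = 109299 - (-7 + 47458321/2) = 109299 - 1*47458307/2 = 109299 - 47458307/2 = -47239709/2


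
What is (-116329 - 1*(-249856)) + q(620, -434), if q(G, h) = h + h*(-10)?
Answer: 137433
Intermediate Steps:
q(G, h) = -9*h (q(G, h) = h - 10*h = -9*h)
(-116329 - 1*(-249856)) + q(620, -434) = (-116329 - 1*(-249856)) - 9*(-434) = (-116329 + 249856) + 3906 = 133527 + 3906 = 137433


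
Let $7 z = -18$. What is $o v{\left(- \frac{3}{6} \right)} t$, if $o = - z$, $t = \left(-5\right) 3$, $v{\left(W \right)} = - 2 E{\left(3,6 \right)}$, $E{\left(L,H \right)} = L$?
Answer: $\frac{1620}{7} \approx 231.43$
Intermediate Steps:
$z = - \frac{18}{7}$ ($z = \frac{1}{7} \left(-18\right) = - \frac{18}{7} \approx -2.5714$)
$v{\left(W \right)} = -6$ ($v{\left(W \right)} = \left(-2\right) 3 = -6$)
$t = -15$
$o = \frac{18}{7}$ ($o = \left(-1\right) \left(- \frac{18}{7}\right) = \frac{18}{7} \approx 2.5714$)
$o v{\left(- \frac{3}{6} \right)} t = \frac{18}{7} \left(-6\right) \left(-15\right) = \left(- \frac{108}{7}\right) \left(-15\right) = \frac{1620}{7}$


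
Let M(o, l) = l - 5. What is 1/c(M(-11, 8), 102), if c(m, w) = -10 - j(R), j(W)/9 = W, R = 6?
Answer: -1/64 ≈ -0.015625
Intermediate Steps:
M(o, l) = -5 + l
j(W) = 9*W
c(m, w) = -64 (c(m, w) = -10 - 9*6 = -10 - 1*54 = -10 - 54 = -64)
1/c(M(-11, 8), 102) = 1/(-64) = -1/64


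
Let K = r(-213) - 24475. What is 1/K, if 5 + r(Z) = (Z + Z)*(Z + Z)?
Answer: 1/156996 ≈ 6.3696e-6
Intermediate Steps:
r(Z) = -5 + 4*Z² (r(Z) = -5 + (Z + Z)*(Z + Z) = -5 + (2*Z)*(2*Z) = -5 + 4*Z²)
K = 156996 (K = (-5 + 4*(-213)²) - 24475 = (-5 + 4*45369) - 24475 = (-5 + 181476) - 24475 = 181471 - 24475 = 156996)
1/K = 1/156996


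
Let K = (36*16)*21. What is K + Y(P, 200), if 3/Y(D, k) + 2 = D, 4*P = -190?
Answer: 399166/33 ≈ 12096.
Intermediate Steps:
P = -95/2 (P = (¼)*(-190) = -95/2 ≈ -47.500)
Y(D, k) = 3/(-2 + D)
K = 12096 (K = 576*21 = 12096)
K + Y(P, 200) = 12096 + 3/(-2 - 95/2) = 12096 + 3/(-99/2) = 12096 + 3*(-2/99) = 12096 - 2/33 = 399166/33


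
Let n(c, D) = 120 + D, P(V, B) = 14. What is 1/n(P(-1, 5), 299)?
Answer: 1/419 ≈ 0.0023866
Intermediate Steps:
1/n(P(-1, 5), 299) = 1/(120 + 299) = 1/419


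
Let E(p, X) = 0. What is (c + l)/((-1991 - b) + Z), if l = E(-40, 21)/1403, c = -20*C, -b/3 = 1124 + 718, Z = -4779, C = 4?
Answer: 20/311 ≈ 0.064309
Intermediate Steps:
b = -5526 (b = -3*(1124 + 718) = -3*1842 = -5526)
c = -80 (c = -20*4 = -80)
l = 0 (l = 0/1403 = 0*(1/1403) = 0)
(c + l)/((-1991 - b) + Z) = (-80 + 0)/((-1991 - 1*(-5526)) - 4779) = -80/((-1991 + 5526) - 4779) = -80/(3535 - 4779) = -80/(-1244) = -80*(-1/1244) = 20/311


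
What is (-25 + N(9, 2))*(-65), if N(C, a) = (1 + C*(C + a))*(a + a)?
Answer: -24375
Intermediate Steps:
N(C, a) = 2*a*(1 + C*(C + a)) (N(C, a) = (1 + C*(C + a))*(2*a) = 2*a*(1 + C*(C + a)))
(-25 + N(9, 2))*(-65) = (-25 + 2*2*(1 + 9**2 + 9*2))*(-65) = (-25 + 2*2*(1 + 81 + 18))*(-65) = (-25 + 2*2*100)*(-65) = (-25 + 400)*(-65) = 375*(-65) = -24375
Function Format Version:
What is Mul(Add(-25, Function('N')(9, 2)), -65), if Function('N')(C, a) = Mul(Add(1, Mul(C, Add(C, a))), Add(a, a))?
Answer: -24375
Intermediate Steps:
Function('N')(C, a) = Mul(2, a, Add(1, Mul(C, Add(C, a)))) (Function('N')(C, a) = Mul(Add(1, Mul(C, Add(C, a))), Mul(2, a)) = Mul(2, a, Add(1, Mul(C, Add(C, a)))))
Mul(Add(-25, Function('N')(9, 2)), -65) = Mul(Add(-25, Mul(2, 2, Add(1, Pow(9, 2), Mul(9, 2)))), -65) = Mul(Add(-25, Mul(2, 2, Add(1, 81, 18))), -65) = Mul(Add(-25, Mul(2, 2, 100)), -65) = Mul(Add(-25, 400), -65) = Mul(375, -65) = -24375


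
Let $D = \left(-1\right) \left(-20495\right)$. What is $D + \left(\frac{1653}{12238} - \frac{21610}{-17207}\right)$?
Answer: $\frac{148831550449}{7261354} \approx 20496.0$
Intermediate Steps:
$D = 20495$
$D + \left(\frac{1653}{12238} - \frac{21610}{-17207}\right) = 20495 + \left(\frac{1653}{12238} - \frac{21610}{-17207}\right) = 20495 + \left(1653 \cdot \frac{1}{12238} - - \frac{21610}{17207}\right) = 20495 + \left(\frac{57}{422} + \frac{21610}{17207}\right) = 20495 + \frac{10100219}{7261354} = \frac{148831550449}{7261354}$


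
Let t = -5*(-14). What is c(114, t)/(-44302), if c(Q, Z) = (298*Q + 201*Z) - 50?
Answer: -23996/22151 ≈ -1.0833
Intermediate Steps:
t = 70
c(Q, Z) = -50 + 201*Z + 298*Q (c(Q, Z) = (201*Z + 298*Q) - 50 = -50 + 201*Z + 298*Q)
c(114, t)/(-44302) = (-50 + 201*70 + 298*114)/(-44302) = (-50 + 14070 + 33972)*(-1/44302) = 47992*(-1/44302) = -23996/22151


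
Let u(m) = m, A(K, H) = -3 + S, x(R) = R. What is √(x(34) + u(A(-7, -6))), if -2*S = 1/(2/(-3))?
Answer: √127/2 ≈ 5.6347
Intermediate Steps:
S = ¾ (S = -1/(2*(2/(-3))) = -1/(2*(2*(-⅓))) = -1/(2*(-⅔)) = -½*(-3/2) = ¾ ≈ 0.75000)
A(K, H) = -9/4 (A(K, H) = -3 + ¾ = -9/4)
√(x(34) + u(A(-7, -6))) = √(34 - 9/4) = √(127/4) = √127/2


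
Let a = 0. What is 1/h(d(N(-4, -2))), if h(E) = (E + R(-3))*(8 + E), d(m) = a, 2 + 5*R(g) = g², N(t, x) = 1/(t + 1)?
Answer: 5/56 ≈ 0.089286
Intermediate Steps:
N(t, x) = 1/(1 + t)
R(g) = -⅖ + g²/5
d(m) = 0
h(E) = (8 + E)*(7/5 + E) (h(E) = (E + (-⅖ + (⅕)*(-3)²))*(8 + E) = (E + (-⅖ + (⅕)*9))*(8 + E) = (E + (-⅖ + 9/5))*(8 + E) = (E + 7/5)*(8 + E) = (7/5 + E)*(8 + E) = (8 + E)*(7/5 + E))
1/h(d(N(-4, -2))) = 1/(56/5 + 0² + (47/5)*0) = 1/(56/5 + 0 + 0) = 1/(56/5) = 5/56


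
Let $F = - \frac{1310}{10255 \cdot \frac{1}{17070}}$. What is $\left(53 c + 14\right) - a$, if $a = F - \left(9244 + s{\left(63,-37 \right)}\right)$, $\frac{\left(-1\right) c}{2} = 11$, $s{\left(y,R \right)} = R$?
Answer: $\frac{20993145}{2051} \approx 10236.0$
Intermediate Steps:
$F = - \frac{4472340}{2051}$ ($F = - \frac{1310}{10255 \cdot \frac{1}{17070}} = - \frac{1310}{\frac{2051}{3414}} = \left(-1310\right) \frac{3414}{2051} = - \frac{4472340}{2051} \approx -2180.6$)
$c = -22$ ($c = \left(-2\right) 11 = -22$)
$a = - \frac{23355897}{2051}$ ($a = - \frac{4472340}{2051} - \left(9244 - 37\right) = - \frac{4472340}{2051} - 9207 = - \frac{23355897}{2051} \approx -11388.0$)
$\left(53 c + 14\right) - a = \left(53 \left(-22\right) + 14\right) - - \frac{23355897}{2051} = \left(-1166 + 14\right) + \frac{23355897}{2051} = -1152 + \frac{23355897}{2051} = \frac{20993145}{2051}$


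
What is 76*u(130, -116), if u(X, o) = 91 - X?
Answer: -2964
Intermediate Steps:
76*u(130, -116) = 76*(91 - 1*130) = 76*(91 - 130) = 76*(-39) = -2964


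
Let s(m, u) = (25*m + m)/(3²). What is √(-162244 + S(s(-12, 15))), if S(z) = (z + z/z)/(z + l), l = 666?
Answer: I*√582007708878/1894 ≈ 402.8*I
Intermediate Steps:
s(m, u) = 26*m/9 (s(m, u) = (26*m)/9 = (26*m)*(⅑) = 26*m/9)
S(z) = (1 + z)/(666 + z) (S(z) = (z + z/z)/(z + 666) = (z + 1)/(666 + z) = (1 + z)/(666 + z))
√(-162244 + S(s(-12, 15))) = √(-162244 + (1 + (26/9)*(-12))/(666 + (26/9)*(-12))) = √(-162244 + (1 - 104/3)/(666 - 104/3)) = √(-162244 - 101/3/(1894/3)) = √(-162244 + (3/1894)*(-101/3)) = √(-162244 - 101/1894) = √(-307290237/1894) = I*√582007708878/1894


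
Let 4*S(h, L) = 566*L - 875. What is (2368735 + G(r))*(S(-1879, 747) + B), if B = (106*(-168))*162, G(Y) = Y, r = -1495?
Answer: -6579540589170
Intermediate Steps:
S(h, L) = -875/4 + 283*L/2 (S(h, L) = (566*L - 875)/4 = (-875 + 566*L)/4 = -875/4 + 283*L/2)
B = -2884896 (B = -17808*162 = -2884896)
(2368735 + G(r))*(S(-1879, 747) + B) = (2368735 - 1495)*((-875/4 + (283/2)*747) - 2884896) = 2367240*((-875/4 + 211401/2) - 2884896) = 2367240*(421927/4 - 2884896) = 2367240*(-11117657/4) = -6579540589170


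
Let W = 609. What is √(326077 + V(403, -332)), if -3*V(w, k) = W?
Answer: √325874 ≈ 570.85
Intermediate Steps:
V(w, k) = -203 (V(w, k) = -⅓*609 = -203)
√(326077 + V(403, -332)) = √(326077 - 203) = √325874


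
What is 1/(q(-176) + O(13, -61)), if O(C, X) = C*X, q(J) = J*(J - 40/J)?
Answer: 1/30143 ≈ 3.3175e-5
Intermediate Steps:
1/(q(-176) + O(13, -61)) = 1/((-40 + (-176)²) + 13*(-61)) = 1/((-40 + 30976) - 793) = 1/(30936 - 793) = 1/30143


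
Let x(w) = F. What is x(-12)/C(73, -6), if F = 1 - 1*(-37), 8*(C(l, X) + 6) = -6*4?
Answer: -38/9 ≈ -4.2222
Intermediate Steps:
C(l, X) = -9 (C(l, X) = -6 + (-6*4)/8 = -6 + (⅛)*(-24) = -6 - 3 = -9)
F = 38 (F = 1 + 37 = 38)
x(w) = 38
x(-12)/C(73, -6) = 38/(-9) = 38*(-⅑) = -38/9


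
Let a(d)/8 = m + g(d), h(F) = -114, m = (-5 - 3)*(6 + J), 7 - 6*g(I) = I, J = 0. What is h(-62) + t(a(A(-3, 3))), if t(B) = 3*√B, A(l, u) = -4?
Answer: -114 + 2*I*√831 ≈ -114.0 + 57.654*I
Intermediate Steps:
g(I) = 7/6 - I/6
m = -48 (m = (-5 - 3)*(6 + 0) = -8*6 = -48)
a(d) = -1124/3 - 4*d/3 (a(d) = 8*(-48 + (7/6 - d/6)) = 8*(-281/6 - d/6) = -1124/3 - 4*d/3)
h(-62) + t(a(A(-3, 3))) = -114 + 3*√(-1124/3 - 4/3*(-4)) = -114 + 3*√(-1124/3 + 16/3) = -114 + 3*√(-1108/3) = -114 + 3*(2*I*√831/3) = -114 + 2*I*√831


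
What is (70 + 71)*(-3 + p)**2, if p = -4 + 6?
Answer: 141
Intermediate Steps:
p = 2
(70 + 71)*(-3 + p)**2 = (70 + 71)*(-3 + 2)**2 = 141*(-1)**2 = 141*1 = 141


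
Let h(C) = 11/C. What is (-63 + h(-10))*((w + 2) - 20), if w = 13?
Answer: 641/2 ≈ 320.50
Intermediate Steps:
(-63 + h(-10))*((w + 2) - 20) = (-63 + 11/(-10))*((13 + 2) - 20) = (-63 + 11*(-⅒))*(15 - 20) = (-63 - 11/10)*(-5) = -641/10*(-5) = 641/2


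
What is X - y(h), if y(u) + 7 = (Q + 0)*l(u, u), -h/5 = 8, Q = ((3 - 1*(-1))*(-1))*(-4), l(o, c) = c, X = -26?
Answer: 621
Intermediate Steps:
Q = 16 (Q = ((3 + 1)*(-1))*(-4) = (4*(-1))*(-4) = -4*(-4) = 16)
h = -40 (h = -5*8 = -40)
y(u) = -7 + 16*u (y(u) = -7 + (16 + 0)*u = -7 + 16*u)
X - y(h) = -26 - (-7 + 16*(-40)) = -26 - (-7 - 640) = -26 - 1*(-647) = -26 + 647 = 621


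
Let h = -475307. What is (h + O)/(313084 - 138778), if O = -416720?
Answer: -892027/174306 ≈ -5.1176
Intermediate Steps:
(h + O)/(313084 - 138778) = (-475307 - 416720)/(313084 - 138778) = -892027/174306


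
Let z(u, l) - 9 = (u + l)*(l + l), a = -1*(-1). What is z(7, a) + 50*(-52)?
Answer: -2575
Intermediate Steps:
a = 1
z(u, l) = 9 + 2*l*(l + u) (z(u, l) = 9 + (u + l)*(l + l) = 9 + (l + u)*(2*l) = 9 + 2*l*(l + u))
z(7, a) + 50*(-52) = (9 + 2*1**2 + 2*1*7) + 50*(-52) = (9 + 2*1 + 14) - 2600 = (9 + 2 + 14) - 2600 = 25 - 2600 = -2575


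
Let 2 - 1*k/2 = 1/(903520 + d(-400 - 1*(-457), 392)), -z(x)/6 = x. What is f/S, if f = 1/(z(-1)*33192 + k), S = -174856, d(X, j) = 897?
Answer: -904417/31495075318374800 ≈ -2.8716e-11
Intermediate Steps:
z(x) = -6*x
k = 3617666/904417 (k = 4 - 2/(903520 + 897) = 4 - 2/904417 = 3617666/904417 ≈ 4.0000)
f = 904417/180120072050 (f = 1/(-6*(-1)*33192 + 3617666/904417) = 1/(6*33192 + 3617666/904417) = 1/(199152 + 3617666/904417) = 1/(180120072050/904417) = 904417/180120072050 ≈ 5.0212e-6)
f/S = (904417/180120072050)/(-174856) = (904417/180120072050)*(-1/174856) = -904417/31495075318374800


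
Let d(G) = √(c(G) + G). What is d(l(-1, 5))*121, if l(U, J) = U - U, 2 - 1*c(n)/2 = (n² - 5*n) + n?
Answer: 242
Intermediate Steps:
c(n) = 4 - 2*n² + 8*n (c(n) = 4 - 2*((n² - 5*n) + n) = 4 - 2*(n² - 4*n) = 4 + (-2*n² + 8*n) = 4 - 2*n² + 8*n)
l(U, J) = 0
d(G) = √(4 - 2*G² + 9*G) (d(G) = √((4 - 2*G² + 8*G) + G) = √(4 - 2*G² + 9*G))
d(l(-1, 5))*121 = √(4 - 2*0² + 9*0)*121 = √(4 - 2*0 + 0)*121 = √(4 + 0 + 0)*121 = √4*121 = 2*121 = 242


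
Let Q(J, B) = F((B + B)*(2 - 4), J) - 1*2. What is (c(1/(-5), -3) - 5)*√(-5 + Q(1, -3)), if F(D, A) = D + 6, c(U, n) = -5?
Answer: -10*√11 ≈ -33.166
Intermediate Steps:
F(D, A) = 6 + D
Q(J, B) = 4 - 4*B (Q(J, B) = (6 + (B + B)*(2 - 4)) - 1*2 = (6 + (2*B)*(-2)) - 2 = (6 - 4*B) - 2 = 4 - 4*B)
(c(1/(-5), -3) - 5)*√(-5 + Q(1, -3)) = (-5 - 5)*√(-5 + (4 - 4*(-3))) = -10*√(-5 + (4 + 12)) = -10*√(-5 + 16) = -10*√11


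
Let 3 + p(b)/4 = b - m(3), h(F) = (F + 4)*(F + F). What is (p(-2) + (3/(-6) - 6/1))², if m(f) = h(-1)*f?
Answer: 8281/4 ≈ 2070.3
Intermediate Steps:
h(F) = 2*F*(4 + F) (h(F) = (4 + F)*(2*F) = 2*F*(4 + F))
m(f) = -6*f (m(f) = (2*(-1)*(4 - 1))*f = (2*(-1)*3)*f = -6*f)
p(b) = 60 + 4*b (p(b) = -12 + 4*(b - (-6)*3) = -12 + 4*(b - 1*(-18)) = -12 + 4*(b + 18) = -12 + 4*(18 + b) = -12 + (72 + 4*b) = 60 + 4*b)
(p(-2) + (3/(-6) - 6/1))² = ((60 + 4*(-2)) + (3/(-6) - 6/1))² = ((60 - 8) + (3*(-⅙) - 6*1))² = (52 + (-½ - 6))² = (52 - 13/2)² = (91/2)² = 8281/4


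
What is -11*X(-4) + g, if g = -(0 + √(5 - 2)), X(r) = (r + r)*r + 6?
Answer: -418 - √3 ≈ -419.73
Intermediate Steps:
X(r) = 6 + 2*r² (X(r) = (2*r)*r + 6 = 2*r² + 6 = 6 + 2*r²)
g = -√3 (g = -(0 + √3) = -√3 ≈ -1.7320)
-11*X(-4) + g = -11*(6 + 2*(-4)²) - √3 = -11*(6 + 2*16) - √3 = -11*(6 + 32) - √3 = -11*38 - √3 = -418 - √3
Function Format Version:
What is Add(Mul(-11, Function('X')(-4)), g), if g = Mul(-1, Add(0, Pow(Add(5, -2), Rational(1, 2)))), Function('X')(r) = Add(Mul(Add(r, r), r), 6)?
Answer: Add(-418, Mul(-1, Pow(3, Rational(1, 2)))) ≈ -419.73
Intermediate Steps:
Function('X')(r) = Add(6, Mul(2, Pow(r, 2))) (Function('X')(r) = Add(Mul(Mul(2, r), r), 6) = Add(Mul(2, Pow(r, 2)), 6) = Add(6, Mul(2, Pow(r, 2))))
g = Mul(-1, Pow(3, Rational(1, 2))) (g = Mul(-1, Add(0, Pow(3, Rational(1, 2)))) = Mul(-1, Pow(3, Rational(1, 2))) ≈ -1.7320)
Add(Mul(-11, Function('X')(-4)), g) = Add(Mul(-11, Add(6, Mul(2, Pow(-4, 2)))), Mul(-1, Pow(3, Rational(1, 2)))) = Add(Mul(-11, Add(6, Mul(2, 16))), Mul(-1, Pow(3, Rational(1, 2)))) = Add(Mul(-11, Add(6, 32)), Mul(-1, Pow(3, Rational(1, 2)))) = Add(Mul(-11, 38), Mul(-1, Pow(3, Rational(1, 2)))) = Add(-418, Mul(-1, Pow(3, Rational(1, 2))))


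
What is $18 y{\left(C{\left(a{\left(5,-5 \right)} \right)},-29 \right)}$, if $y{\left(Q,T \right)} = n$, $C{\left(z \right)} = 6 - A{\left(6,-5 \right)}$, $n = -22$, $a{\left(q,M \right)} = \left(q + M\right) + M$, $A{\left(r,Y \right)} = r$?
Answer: $-396$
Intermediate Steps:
$a{\left(q,M \right)} = q + 2 M$ ($a{\left(q,M \right)} = \left(M + q\right) + M = q + 2 M$)
$C{\left(z \right)} = 0$ ($C{\left(z \right)} = 6 - 6 = 0$)
$y{\left(Q,T \right)} = -22$
$18 y{\left(C{\left(a{\left(5,-5 \right)} \right)},-29 \right)} = 18 \left(-22\right) = -396$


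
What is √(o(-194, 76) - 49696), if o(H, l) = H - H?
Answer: 4*I*√3106 ≈ 222.93*I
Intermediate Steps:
o(H, l) = 0
√(o(-194, 76) - 49696) = √(0 - 49696) = √(-49696) = 4*I*√3106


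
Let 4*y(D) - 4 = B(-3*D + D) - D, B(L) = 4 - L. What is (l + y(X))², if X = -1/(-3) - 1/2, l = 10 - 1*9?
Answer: 5041/576 ≈ 8.7517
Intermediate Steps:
l = 1 (l = 10 - 9 = 1)
X = -⅙ (X = -1*(-⅓) - 1*½ = ⅓ - ½ = -⅙ ≈ -0.16667)
y(D) = 2 + D/4 (y(D) = 1 + ((4 - (-3*D + D)) - D)/4 = 1 + ((4 - (-2)*D) - D)/4 = 1 + ((4 + 2*D) - D)/4 = 1 + (4 + D)/4 = 1 + (1 + D/4) = 2 + D/4)
(l + y(X))² = (1 + (2 + (¼)*(-⅙)))² = (1 + (2 - 1/24))² = (1 + 47/24)² = (71/24)² = 5041/576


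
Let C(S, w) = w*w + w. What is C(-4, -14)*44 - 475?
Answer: 7533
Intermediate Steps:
C(S, w) = w + w**2 (C(S, w) = w**2 + w = w + w**2)
C(-4, -14)*44 - 475 = -14*(1 - 14)*44 - 475 = -14*(-13)*44 - 475 = 182*44 - 475 = 8008 - 475 = 7533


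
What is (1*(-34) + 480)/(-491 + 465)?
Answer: -223/13 ≈ -17.154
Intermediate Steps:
(1*(-34) + 480)/(-491 + 465) = (-34 + 480)/(-26) = 446*(-1/26) = -223/13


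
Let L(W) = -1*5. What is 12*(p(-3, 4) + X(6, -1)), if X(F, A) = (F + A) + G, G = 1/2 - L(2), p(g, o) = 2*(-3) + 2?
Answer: 78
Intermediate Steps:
L(W) = -5
p(g, o) = -4 (p(g, o) = -6 + 2 = -4)
G = 11/2 (G = 1/2 - 1*(-5) = ½ + 5 = 11/2 ≈ 5.5000)
X(F, A) = 11/2 + A + F (X(F, A) = (F + A) + 11/2 = (A + F) + 11/2 = 11/2 + A + F)
12*(p(-3, 4) + X(6, -1)) = 12*(-4 + (11/2 - 1 + 6)) = 12*(-4 + 21/2) = 12*(13/2) = 78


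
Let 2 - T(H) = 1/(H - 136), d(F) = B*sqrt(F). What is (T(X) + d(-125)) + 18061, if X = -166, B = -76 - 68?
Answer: 5455027/302 - 720*I*sqrt(5) ≈ 18063.0 - 1610.0*I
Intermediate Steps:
B = -144
d(F) = -144*sqrt(F)
T(H) = 2 - 1/(-136 + H) (T(H) = 2 - 1/(H - 136) = 2 - 1/(-136 + H))
(T(X) + d(-125)) + 18061 = ((-273 + 2*(-166))/(-136 - 166) - 720*I*sqrt(5)) + 18061 = ((-273 - 332)/(-302) - 720*I*sqrt(5)) + 18061 = (-1/302*(-605) - 720*I*sqrt(5)) + 18061 = (605/302 - 720*I*sqrt(5)) + 18061 = 5455027/302 - 720*I*sqrt(5)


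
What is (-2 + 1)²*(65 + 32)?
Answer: 97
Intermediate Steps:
(-2 + 1)²*(65 + 32) = (-1)²*97 = 1*97 = 97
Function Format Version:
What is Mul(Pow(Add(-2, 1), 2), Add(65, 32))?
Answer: 97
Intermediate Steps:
Mul(Pow(Add(-2, 1), 2), Add(65, 32)) = Mul(Pow(-1, 2), 97) = Mul(1, 97) = 97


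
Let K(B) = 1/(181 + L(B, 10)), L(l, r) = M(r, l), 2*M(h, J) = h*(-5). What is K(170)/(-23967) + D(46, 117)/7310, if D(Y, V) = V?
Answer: 218719187/13665504060 ≈ 0.016005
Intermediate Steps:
M(h, J) = -5*h/2 (M(h, J) = (h*(-5))/2 = (-5*h)/2 = -5*h/2)
L(l, r) = -5*r/2
K(B) = 1/156 (K(B) = 1/(181 - 5/2*10) = 1/(181 - 25) = 1/156)
K(170)/(-23967) + D(46, 117)/7310 = (1/156)/(-23967) + 117/7310 = (1/156)*(-1/23967) + 117*(1/7310) = -1/3738852 + 117/7310 = 218719187/13665504060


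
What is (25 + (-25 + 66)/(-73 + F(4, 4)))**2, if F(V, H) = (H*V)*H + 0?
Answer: 33856/81 ≈ 417.98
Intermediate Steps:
F(V, H) = V*H**2 (F(V, H) = V*H**2 + 0 = V*H**2)
(25 + (-25 + 66)/(-73 + F(4, 4)))**2 = (25 + (-25 + 66)/(-73 + 4*4**2))**2 = (25 + 41/(-73 + 4*16))**2 = (25 + 41/(-73 + 64))**2 = (25 + 41/(-9))**2 = (25 + 41*(-1/9))**2 = (25 - 41/9)**2 = (184/9)**2 = 33856/81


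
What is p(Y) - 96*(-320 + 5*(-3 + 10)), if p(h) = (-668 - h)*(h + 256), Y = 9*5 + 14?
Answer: -201645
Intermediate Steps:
Y = 59 (Y = 45 + 14 = 59)
p(h) = (-668 - h)*(256 + h)
p(Y) - 96*(-320 + 5*(-3 + 10)) = (-171008 - 1*59² - 924*59) - 96*(-320 + 5*(-3 + 10)) = (-171008 - 1*3481 - 54516) - 96*(-320 + 5*7) = (-171008 - 3481 - 54516) - 96*(-320 + 35) = -229005 - 96*(-285) = -229005 - 1*(-27360) = -229005 + 27360 = -201645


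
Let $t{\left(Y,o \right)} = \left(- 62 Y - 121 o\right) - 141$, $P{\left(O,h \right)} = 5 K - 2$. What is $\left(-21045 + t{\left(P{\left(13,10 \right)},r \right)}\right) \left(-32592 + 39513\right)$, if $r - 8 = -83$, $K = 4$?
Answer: $-91544067$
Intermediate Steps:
$P{\left(O,h \right)} = 18$ ($P{\left(O,h \right)} = 5 \cdot 4 - 2 = 20 - 2 = 18$)
$r = -75$ ($r = 8 - 83 = -75$)
$t{\left(Y,o \right)} = -141 - 121 o - 62 Y$ ($t{\left(Y,o \right)} = \left(- 121 o - 62 Y\right) - 141 = -141 - 121 o - 62 Y$)
$\left(-21045 + t{\left(P{\left(13,10 \right)},r \right)}\right) \left(-32592 + 39513\right) = \left(-21045 - -7818\right) \left(-32592 + 39513\right) = \left(-21045 - -7818\right) 6921 = \left(-21045 + 7818\right) 6921 = \left(-13227\right) 6921 = -91544067$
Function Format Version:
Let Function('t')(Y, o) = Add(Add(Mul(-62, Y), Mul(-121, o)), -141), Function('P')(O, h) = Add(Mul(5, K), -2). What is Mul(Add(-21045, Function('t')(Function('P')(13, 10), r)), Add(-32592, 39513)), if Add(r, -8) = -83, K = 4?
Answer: -91544067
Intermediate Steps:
Function('P')(O, h) = 18 (Function('P')(O, h) = Add(Mul(5, 4), -2) = Add(20, -2) = 18)
r = -75 (r = Add(8, -83) = -75)
Function('t')(Y, o) = Add(-141, Mul(-121, o), Mul(-62, Y)) (Function('t')(Y, o) = Add(Add(Mul(-121, o), Mul(-62, Y)), -141) = Add(-141, Mul(-121, o), Mul(-62, Y)))
Mul(Add(-21045, Function('t')(Function('P')(13, 10), r)), Add(-32592, 39513)) = Mul(Add(-21045, Add(-141, Mul(-121, -75), Mul(-62, 18))), Add(-32592, 39513)) = Mul(Add(-21045, Add(-141, 9075, -1116)), 6921) = Mul(Add(-21045, 7818), 6921) = Mul(-13227, 6921) = -91544067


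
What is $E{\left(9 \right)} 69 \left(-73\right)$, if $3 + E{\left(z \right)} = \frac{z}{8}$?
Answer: $\frac{75555}{8} \approx 9444.4$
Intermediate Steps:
$E{\left(z \right)} = -3 + \frac{z}{8}$
$E{\left(9 \right)} 69 \left(-73\right) = \left(-3 + \frac{1}{8} \cdot 9\right) 69 \left(-73\right) = \left(-3 + \frac{9}{8}\right) 69 \left(-73\right) = \left(- \frac{15}{8}\right) 69 \left(-73\right) = \left(- \frac{1035}{8}\right) \left(-73\right) = \frac{75555}{8}$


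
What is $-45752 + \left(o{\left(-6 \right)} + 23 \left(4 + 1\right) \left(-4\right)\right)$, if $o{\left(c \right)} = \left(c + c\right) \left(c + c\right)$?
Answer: $-46068$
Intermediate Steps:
$o{\left(c \right)} = 4 c^{2}$ ($o{\left(c \right)} = 2 c 2 c = 4 c^{2}$)
$-45752 + \left(o{\left(-6 \right)} + 23 \left(4 + 1\right) \left(-4\right)\right) = -45752 + \left(4 \left(-6\right)^{2} + 23 \left(4 + 1\right) \left(-4\right)\right) = -45752 + \left(4 \cdot 36 + 23 \cdot 5 \left(-4\right)\right) = -45752 + \left(144 + 23 \left(-20\right)\right) = -45752 + \left(144 - 460\right) = -45752 - 316 = -46068$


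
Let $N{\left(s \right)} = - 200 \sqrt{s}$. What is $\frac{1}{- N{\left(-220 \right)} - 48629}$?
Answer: $- \frac{48629}{2373579641} - \frac{400 i \sqrt{55}}{2373579641} \approx -2.0488 \cdot 10^{-5} - 1.2498 \cdot 10^{-6} i$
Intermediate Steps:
$\frac{1}{- N{\left(-220 \right)} - 48629} = \frac{1}{- \left(-200\right) \sqrt{-220} - 48629} = \frac{1}{- \left(-200\right) 2 i \sqrt{55} - 48629} = \frac{1}{- \left(-400\right) i \sqrt{55} - 48629} = \frac{1}{400 i \sqrt{55} - 48629} = \frac{1}{-48629 + 400 i \sqrt{55}}$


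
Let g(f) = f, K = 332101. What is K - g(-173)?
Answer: 332274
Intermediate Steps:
K - g(-173) = 332101 - 1*(-173) = 332101 + 173 = 332274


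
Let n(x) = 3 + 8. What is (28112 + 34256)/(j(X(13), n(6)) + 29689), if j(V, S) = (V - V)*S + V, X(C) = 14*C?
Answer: 62368/29871 ≈ 2.0879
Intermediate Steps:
n(x) = 11
j(V, S) = V (j(V, S) = 0*S + V = 0 + V = V)
(28112 + 34256)/(j(X(13), n(6)) + 29689) = (28112 + 34256)/(14*13 + 29689) = 62368/(182 + 29689) = 62368/29871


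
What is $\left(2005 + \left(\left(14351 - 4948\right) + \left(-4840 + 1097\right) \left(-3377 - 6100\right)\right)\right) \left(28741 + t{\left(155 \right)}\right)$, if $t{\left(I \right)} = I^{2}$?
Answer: $1872339193354$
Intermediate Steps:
$\left(2005 + \left(\left(14351 - 4948\right) + \left(-4840 + 1097\right) \left(-3377 - 6100\right)\right)\right) \left(28741 + t{\left(155 \right)}\right) = \left(2005 + \left(\left(14351 - 4948\right) + \left(-4840 + 1097\right) \left(-3377 - 6100\right)\right)\right) \left(28741 + 155^{2}\right) = \left(2005 + \left(9403 - -35472411\right)\right) \left(28741 + 24025\right) = \left(2005 + \left(9403 + 35472411\right)\right) 52766 = \left(2005 + 35481814\right) 52766 = 35483819 \cdot 52766 = 1872339193354$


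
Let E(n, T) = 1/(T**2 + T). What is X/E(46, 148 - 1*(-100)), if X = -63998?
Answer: -3952004496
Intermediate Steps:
E(n, T) = 1/(T + T**2)
X/E(46, 148 - 1*(-100)) = -63998*(1 + (148 - 1*(-100)))*(148 - 1*(-100)) = -63998*(1 + (148 + 100))*(148 + 100) = -63998/(1/(248*(1 + 248))) = -63998/((1/248)/249) = -63998/((1/248)*(1/249)) = -63998/1/61752 = -63998*61752 = -3952004496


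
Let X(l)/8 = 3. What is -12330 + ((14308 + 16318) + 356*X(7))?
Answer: 26840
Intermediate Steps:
X(l) = 24 (X(l) = 8*3 = 24)
-12330 + ((14308 + 16318) + 356*X(7)) = -12330 + ((14308 + 16318) + 356*24) = -12330 + (30626 + 8544) = -12330 + 39170 = 26840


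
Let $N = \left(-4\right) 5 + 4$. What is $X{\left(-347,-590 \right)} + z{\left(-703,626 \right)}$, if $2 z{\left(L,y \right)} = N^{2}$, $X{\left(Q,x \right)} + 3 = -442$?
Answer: $-317$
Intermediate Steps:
$X{\left(Q,x \right)} = -445$ ($X{\left(Q,x \right)} = -3 - 442 = -445$)
$N = -16$ ($N = -20 + 4 = -16$)
$z{\left(L,y \right)} = 128$ ($z{\left(L,y \right)} = \frac{\left(-16\right)^{2}}{2} = \frac{1}{2} \cdot 256 = 128$)
$X{\left(-347,-590 \right)} + z{\left(-703,626 \right)} = -445 + 128 = -317$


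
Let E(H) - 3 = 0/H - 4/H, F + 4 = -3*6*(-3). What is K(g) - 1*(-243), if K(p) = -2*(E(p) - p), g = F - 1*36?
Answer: 1859/7 ≈ 265.57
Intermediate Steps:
F = 50 (F = -4 - 3*6*(-3) = -4 - 18*(-3) = -4 + 54 = 50)
g = 14 (g = 50 - 1*36 = 50 - 36 = 14)
E(H) = 3 - 4/H (E(H) = 3 + (0/H - 4/H) = 3 + (0 - 4/H) = 3 - 4/H)
K(p) = -6 + 2*p + 8/p (K(p) = -2*((3 - 4/p) - p) = -2*(3 - p - 4/p) = -6 + 2*p + 8/p)
K(g) - 1*(-243) = (-6 + 2*14 + 8/14) - 1*(-243) = (-6 + 28 + 8*(1/14)) + 243 = (-6 + 28 + 4/7) + 243 = 158/7 + 243 = 1859/7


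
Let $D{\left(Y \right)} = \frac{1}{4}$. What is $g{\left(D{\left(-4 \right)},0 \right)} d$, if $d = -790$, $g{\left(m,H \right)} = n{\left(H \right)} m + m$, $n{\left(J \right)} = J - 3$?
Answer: $395$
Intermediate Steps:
$D{\left(Y \right)} = \frac{1}{4}$
$n{\left(J \right)} = -3 + J$ ($n{\left(J \right)} = J - 3 = -3 + J$)
$g{\left(m,H \right)} = m + m \left(-3 + H\right)$ ($g{\left(m,H \right)} = \left(-3 + H\right) m + m = m \left(-3 + H\right) + m = m + m \left(-3 + H\right)$)
$g{\left(D{\left(-4 \right)},0 \right)} d = \frac{-2 + 0}{4} \left(-790\right) = \frac{1}{4} \left(-2\right) \left(-790\right) = \left(- \frac{1}{2}\right) \left(-790\right) = 395$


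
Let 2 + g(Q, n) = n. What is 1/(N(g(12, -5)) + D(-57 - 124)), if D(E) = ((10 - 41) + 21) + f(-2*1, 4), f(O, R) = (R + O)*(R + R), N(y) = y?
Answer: -1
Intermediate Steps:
g(Q, n) = -2 + n
f(O, R) = 2*R*(O + R) (f(O, R) = (O + R)*(2*R) = 2*R*(O + R))
D(E) = 6 (D(E) = ((10 - 41) + 21) + 2*4*(-2*1 + 4) = (-31 + 21) + 2*4*(-2 + 4) = -10 + 2*4*2 = -10 + 16 = 6)
1/(N(g(12, -5)) + D(-57 - 124)) = 1/((-2 - 5) + 6) = 1/(-7 + 6) = 1/(-1) = -1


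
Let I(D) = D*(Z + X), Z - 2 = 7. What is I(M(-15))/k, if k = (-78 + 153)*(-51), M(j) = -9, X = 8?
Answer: 1/25 ≈ 0.040000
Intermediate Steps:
Z = 9 (Z = 2 + 7 = 9)
I(D) = 17*D (I(D) = D*(9 + 8) = D*17 = 17*D)
k = -3825 (k = 75*(-51) = -3825)
I(M(-15))/k = (17*(-9))/(-3825) = -153*(-1/3825) = 1/25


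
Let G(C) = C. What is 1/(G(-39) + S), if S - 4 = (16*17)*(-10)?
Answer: -1/2755 ≈ -0.00036298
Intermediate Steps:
S = -2716 (S = 4 + (16*17)*(-10) = 4 + 272*(-10) = 4 - 2720 = -2716)
1/(G(-39) + S) = 1/(-39 - 2716) = 1/(-2755) = -1/2755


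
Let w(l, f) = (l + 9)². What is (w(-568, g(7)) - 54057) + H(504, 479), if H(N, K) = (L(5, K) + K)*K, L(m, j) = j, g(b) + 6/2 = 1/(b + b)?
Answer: 717306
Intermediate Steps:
g(b) = -3 + 1/(2*b) (g(b) = -3 + 1/(b + b) = -3 + 1/(2*b))
w(l, f) = (9 + l)²
H(N, K) = 2*K² (H(N, K) = (K + K)*K = (2*K)*K = 2*K²)
(w(-568, g(7)) - 54057) + H(504, 479) = ((9 - 568)² - 54057) + 2*479² = ((-559)² - 54057) + 2*229441 = (312481 - 54057) + 458882 = 258424 + 458882 = 717306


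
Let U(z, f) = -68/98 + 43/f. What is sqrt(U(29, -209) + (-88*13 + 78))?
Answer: I*sqrt(2283558871)/1463 ≈ 32.663*I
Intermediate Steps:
U(z, f) = -34/49 + 43/f (U(z, f) = -68*1/98 + 43/f = -34/49 + 43/f)
sqrt(U(29, -209) + (-88*13 + 78)) = sqrt((-34/49 + 43/(-209)) + (-88*13 + 78)) = sqrt((-34/49 + 43*(-1/209)) + (-1144 + 78)) = sqrt((-34/49 - 43/209) - 1066) = sqrt(-9213/10241 - 1066) = sqrt(-10926119/10241) = I*sqrt(2283558871)/1463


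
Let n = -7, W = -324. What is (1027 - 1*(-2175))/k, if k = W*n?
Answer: 1601/1134 ≈ 1.4118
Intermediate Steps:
k = 2268 (k = -324*(-7) = 2268)
(1027 - 1*(-2175))/k = (1027 - 1*(-2175))/2268 = (1027 + 2175)*(1/2268) = 3202*(1/2268) = 1601/1134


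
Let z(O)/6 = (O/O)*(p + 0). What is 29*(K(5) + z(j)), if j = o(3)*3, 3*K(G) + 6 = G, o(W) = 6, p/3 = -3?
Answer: -4727/3 ≈ -1575.7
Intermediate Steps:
p = -9 (p = 3*(-3) = -9)
K(G) = -2 + G/3
j = 18 (j = 6*3 = 18)
z(O) = -54 (z(O) = 6*((O/O)*(-9 + 0)) = 6*(1*(-9)) = 6*(-9) = -54)
29*(K(5) + z(j)) = 29*((-2 + (⅓)*5) - 54) = 29*((-2 + 5/3) - 54) = 29*(-⅓ - 54) = 29*(-163/3) = -4727/3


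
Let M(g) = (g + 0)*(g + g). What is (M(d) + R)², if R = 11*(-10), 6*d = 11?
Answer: 3455881/324 ≈ 10666.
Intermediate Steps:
d = 11/6 (d = (⅙)*11 = 11/6 ≈ 1.8333)
M(g) = 2*g² (M(g) = g*(2*g) = 2*g²)
R = -110
(M(d) + R)² = (2*(11/6)² - 110)² = (2*(121/36) - 110)² = (121/18 - 110)² = (-1859/18)² = 3455881/324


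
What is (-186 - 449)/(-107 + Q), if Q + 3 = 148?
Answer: -635/38 ≈ -16.711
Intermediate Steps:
Q = 145 (Q = -3 + 148 = 145)
(-186 - 449)/(-107 + Q) = (-186 - 449)/(-107 + 145) = -635/38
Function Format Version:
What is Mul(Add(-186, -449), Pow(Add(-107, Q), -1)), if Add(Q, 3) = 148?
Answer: Rational(-635, 38) ≈ -16.711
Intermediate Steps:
Q = 145 (Q = Add(-3, 148) = 145)
Mul(Add(-186, -449), Pow(Add(-107, Q), -1)) = Mul(Add(-186, -449), Pow(Add(-107, 145), -1)) = Mul(-635, Pow(38, -1)) = Mul(-635, Rational(1, 38)) = Rational(-635, 38)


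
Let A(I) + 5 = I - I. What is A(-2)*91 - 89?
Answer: -544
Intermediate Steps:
A(I) = -5 (A(I) = -5 + (I - I) = -5 + 0 = -5)
A(-2)*91 - 89 = -5*91 - 89 = -455 - 89 = -544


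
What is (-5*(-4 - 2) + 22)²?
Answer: 2704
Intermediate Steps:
(-5*(-4 - 2) + 22)² = (-5*(-6) + 22)² = (30 + 22)² = 52² = 2704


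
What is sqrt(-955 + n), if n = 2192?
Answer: sqrt(1237) ≈ 35.171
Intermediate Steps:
sqrt(-955 + n) = sqrt(-955 + 2192) = sqrt(1237)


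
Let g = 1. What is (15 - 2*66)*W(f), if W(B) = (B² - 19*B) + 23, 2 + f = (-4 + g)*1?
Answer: -16731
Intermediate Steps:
f = -5 (f = -2 + (-4 + 1)*1 = -2 - 3*1 = -2 - 3 = -5)
W(B) = 23 + B² - 19*B
(15 - 2*66)*W(f) = (15 - 2*66)*(23 + (-5)² - 19*(-5)) = (15 - 132)*(23 + 25 + 95) = -117*143 = -16731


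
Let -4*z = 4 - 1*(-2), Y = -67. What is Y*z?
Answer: 201/2 ≈ 100.50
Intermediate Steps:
z = -3/2 (z = -(4 - 1*(-2))/4 = -(4 + 2)/4 = -¼*6 = -3/2 ≈ -1.5000)
Y*z = -67*(-3/2) = 201/2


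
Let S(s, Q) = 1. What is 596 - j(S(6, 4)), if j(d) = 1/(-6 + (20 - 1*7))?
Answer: 4171/7 ≈ 595.86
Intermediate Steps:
j(d) = ⅐ (j(d) = 1/(-6 + (20 - 7)) = 1/(-6 + 13) = 1/7 = ⅐)
596 - j(S(6, 4)) = 596 - 1*⅐ = 596 - ⅐ = 4171/7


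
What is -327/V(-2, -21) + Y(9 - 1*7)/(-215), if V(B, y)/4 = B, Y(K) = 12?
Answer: 70209/1720 ≈ 40.819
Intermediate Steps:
V(B, y) = 4*B
-327/V(-2, -21) + Y(9 - 1*7)/(-215) = -327/(4*(-2)) + 12/(-215) = -327/(-8) + 12*(-1/215) = -327*(-⅛) - 12/215 = 327/8 - 12/215 = 70209/1720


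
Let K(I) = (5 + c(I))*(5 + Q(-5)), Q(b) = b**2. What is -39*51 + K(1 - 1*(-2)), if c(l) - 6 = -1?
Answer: -1689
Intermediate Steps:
c(l) = 5 (c(l) = 6 - 1 = 5)
K(I) = 300 (K(I) = (5 + 5)*(5 + (-5)**2) = 10*(5 + 25) = 10*30 = 300)
-39*51 + K(1 - 1*(-2)) = -39*51 + 300 = -1989 + 300 = -1689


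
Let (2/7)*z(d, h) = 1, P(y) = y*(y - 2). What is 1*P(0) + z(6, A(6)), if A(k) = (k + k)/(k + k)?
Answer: 7/2 ≈ 3.5000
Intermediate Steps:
P(y) = y*(-2 + y)
A(k) = 1 (A(k) = (2*k)/((2*k)) = (2*k)*(1/(2*k)) = 1)
z(d, h) = 7/2 (z(d, h) = (7/2)*1 = 7/2)
1*P(0) + z(6, A(6)) = 1*(0*(-2 + 0)) + 7/2 = 1*(0*(-2)) + 7/2 = 1*0 + 7/2 = 0 + 7/2 = 7/2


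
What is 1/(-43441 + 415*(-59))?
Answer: -1/67926 ≈ -1.4722e-5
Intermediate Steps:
1/(-43441 + 415*(-59)) = 1/(-43441 - 24485) = 1/(-67926) = -1/67926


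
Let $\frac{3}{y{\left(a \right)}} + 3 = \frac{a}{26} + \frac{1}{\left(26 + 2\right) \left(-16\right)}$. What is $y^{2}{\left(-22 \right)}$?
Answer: $\frac{33918976}{55815841} \approx 0.60769$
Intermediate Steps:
$y{\left(a \right)} = \frac{3}{- \frac{1345}{448} + \frac{a}{26}}$ ($y{\left(a \right)} = \frac{3}{-3 + \left(\frac{a}{26} + \frac{1}{\left(26 + 2\right) \left(-16\right)}\right)} = \frac{3}{-3 + \left(a \frac{1}{26} + \frac{1}{28} \left(- \frac{1}{16}\right)\right)} = \frac{3}{-3 + \left(\frac{a}{26} + \frac{1}{28} \left(- \frac{1}{16}\right)\right)} = \frac{3}{-3 + \left(\frac{a}{26} - \frac{1}{448}\right)} = \frac{3}{-3 + \left(- \frac{1}{448} + \frac{a}{26}\right)} = \frac{3}{- \frac{1345}{448} + \frac{a}{26}}$)
$y^{2}{\left(-22 \right)} = \left(\frac{17472}{-17485 + 224 \left(-22\right)}\right)^{2} = \left(\frac{17472}{-17485 - 4928}\right)^{2} = \left(\frac{17472}{-22413}\right)^{2} = \left(17472 \left(- \frac{1}{22413}\right)\right)^{2} = \left(- \frac{5824}{7471}\right)^{2} = \frac{33918976}{55815841}$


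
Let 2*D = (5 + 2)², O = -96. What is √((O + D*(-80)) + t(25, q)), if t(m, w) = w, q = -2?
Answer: 7*I*√42 ≈ 45.365*I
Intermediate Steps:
D = 49/2 (D = (5 + 2)²/2 = (½)*7² = (½)*49 = 49/2 ≈ 24.500)
√((O + D*(-80)) + t(25, q)) = √((-96 + (49/2)*(-80)) - 2) = √((-96 - 1960) - 2) = √(-2056 - 2) = √(-2058) = 7*I*√42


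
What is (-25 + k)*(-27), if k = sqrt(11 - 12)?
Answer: 675 - 27*I ≈ 675.0 - 27.0*I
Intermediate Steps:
k = I (k = sqrt(-1) = I ≈ 1.0*I)
(-25 + k)*(-27) = (-25 + I)*(-27) = 675 - 27*I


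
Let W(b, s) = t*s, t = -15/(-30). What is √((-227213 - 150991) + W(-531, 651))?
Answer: 3*I*√167946/2 ≈ 614.72*I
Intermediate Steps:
t = ½ (t = -1/30*(-15) = ½ ≈ 0.50000)
W(b, s) = s/2
√((-227213 - 150991) + W(-531, 651)) = √((-227213 - 150991) + (½)*651) = √(-378204 + 651/2) = √(-755757/2) = 3*I*√167946/2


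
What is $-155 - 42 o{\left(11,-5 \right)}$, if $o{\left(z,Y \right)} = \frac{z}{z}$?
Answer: $-197$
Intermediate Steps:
$o{\left(z,Y \right)} = 1$
$-155 - 42 o{\left(11,-5 \right)} = -155 - 42 = -197$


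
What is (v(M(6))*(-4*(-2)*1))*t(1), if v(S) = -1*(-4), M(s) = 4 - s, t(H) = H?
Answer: 32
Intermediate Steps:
v(S) = 4
(v(M(6))*(-4*(-2)*1))*t(1) = (4*(-4*(-2)*1))*1 = (4*(8*1))*1 = (4*8)*1 = 32*1 = 32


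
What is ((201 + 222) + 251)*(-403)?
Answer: -271622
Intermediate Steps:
((201 + 222) + 251)*(-403) = (423 + 251)*(-403) = 674*(-403) = -271622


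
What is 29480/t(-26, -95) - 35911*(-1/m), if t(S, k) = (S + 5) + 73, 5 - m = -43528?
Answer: 321305053/565929 ≈ 567.75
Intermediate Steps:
m = 43533 (m = 5 - 1*(-43528) = 5 + 43528 = 43533)
t(S, k) = 78 + S (t(S, k) = (5 + S) + 73 = 78 + S)
29480/t(-26, -95) - 35911*(-1/m) = 29480/(78 - 26) - 35911/((-1*43533)) = 29480/52 - 35911/(-43533) = 29480*(1/52) - 35911*(-1/43533) = 7370/13 + 35911/43533 = 321305053/565929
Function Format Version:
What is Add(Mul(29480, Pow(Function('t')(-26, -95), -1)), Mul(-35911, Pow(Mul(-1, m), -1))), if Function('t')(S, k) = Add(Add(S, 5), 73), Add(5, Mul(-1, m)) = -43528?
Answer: Rational(321305053, 565929) ≈ 567.75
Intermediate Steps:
m = 43533 (m = Add(5, Mul(-1, -43528)) = Add(5, 43528) = 43533)
Function('t')(S, k) = Add(78, S) (Function('t')(S, k) = Add(Add(5, S), 73) = Add(78, S))
Add(Mul(29480, Pow(Function('t')(-26, -95), -1)), Mul(-35911, Pow(Mul(-1, m), -1))) = Add(Mul(29480, Pow(Add(78, -26), -1)), Mul(-35911, Pow(Mul(-1, 43533), -1))) = Add(Mul(29480, Pow(52, -1)), Mul(-35911, Pow(-43533, -1))) = Add(Mul(29480, Rational(1, 52)), Mul(-35911, Rational(-1, 43533))) = Add(Rational(7370, 13), Rational(35911, 43533)) = Rational(321305053, 565929)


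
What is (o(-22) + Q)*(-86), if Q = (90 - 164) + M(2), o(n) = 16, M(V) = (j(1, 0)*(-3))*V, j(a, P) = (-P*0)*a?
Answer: 4988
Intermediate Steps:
j(a, P) = 0 (j(a, P) = 0*a = 0)
M(V) = 0 (M(V) = (0*(-3))*V = 0*V = 0)
Q = -74 (Q = (90 - 164) + 0 = -74 + 0 = -74)
(o(-22) + Q)*(-86) = (16 - 74)*(-86) = -58*(-86) = 4988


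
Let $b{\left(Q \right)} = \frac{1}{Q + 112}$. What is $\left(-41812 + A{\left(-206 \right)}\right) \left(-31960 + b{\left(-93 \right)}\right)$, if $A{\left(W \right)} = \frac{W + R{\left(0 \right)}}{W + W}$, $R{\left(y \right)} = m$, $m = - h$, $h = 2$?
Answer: $\frac{2615125761576}{1957} \approx 1.3363 \cdot 10^{9}$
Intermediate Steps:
$m = -2$ ($m = \left(-1\right) 2 = -2$)
$R{\left(y \right)} = -2$
$b{\left(Q \right)} = \frac{1}{112 + Q}$
$A{\left(W \right)} = \frac{-2 + W}{2 W}$ ($A{\left(W \right)} = \frac{W - 2}{W + W} = \frac{-2 + W}{2 W}$)
$\left(-41812 + A{\left(-206 \right)}\right) \left(-31960 + b{\left(-93 \right)}\right) = \left(-41812 + \frac{-2 - 206}{2 \left(-206\right)}\right) \left(-31960 + \frac{1}{112 - 93}\right) = \left(-41812 + \frac{1}{2} \left(- \frac{1}{206}\right) \left(-208\right)\right) \left(-31960 + \frac{1}{19}\right) = \left(-41812 + \frac{52}{103}\right) \left(-31960 + \frac{1}{19}\right) = \left(- \frac{4306584}{103}\right) \left(- \frac{607239}{19}\right) = \frac{2615125761576}{1957}$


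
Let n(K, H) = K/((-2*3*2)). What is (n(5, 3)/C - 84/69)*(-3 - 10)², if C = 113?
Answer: -6436027/31188 ≈ -206.36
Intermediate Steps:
n(K, H) = -K/12 (n(K, H) = K/((-6*2)) = K/(-12) = K*(-1/12) = -K/12)
(n(5, 3)/C - 84/69)*(-3 - 10)² = (-1/12*5/113 - 84/69)*(-3 - 10)² = (-5/12*1/113 - 84*1/69)*(-13)² = (-5/1356 - 28/23)*169 = -38083/31188*169 = -6436027/31188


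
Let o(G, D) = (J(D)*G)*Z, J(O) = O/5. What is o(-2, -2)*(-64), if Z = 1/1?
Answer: -256/5 ≈ -51.200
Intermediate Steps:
J(O) = O/5 (J(O) = O*(⅕) = O/5)
Z = 1
o(G, D) = D*G/5 (o(G, D) = ((D/5)*G)*1 = (D*G/5)*1 = D*G/5)
o(-2, -2)*(-64) = ((⅕)*(-2)*(-2))*(-64) = (⅘)*(-64) = -256/5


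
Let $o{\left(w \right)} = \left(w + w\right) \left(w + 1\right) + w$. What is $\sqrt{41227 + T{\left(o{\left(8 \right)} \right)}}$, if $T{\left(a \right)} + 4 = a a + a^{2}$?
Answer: $\sqrt{87431} \approx 295.69$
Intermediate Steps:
$o{\left(w \right)} = w + 2 w \left(1 + w\right)$ ($o{\left(w \right)} = 2 w \left(1 + w\right) + w = w + 2 w \left(1 + w\right)$)
$T{\left(a \right)} = -4 + 2 a^{2}$ ($T{\left(a \right)} = -4 + \left(a a + a^{2}\right) = -4 + \left(a^{2} + a^{2}\right) = -4 + 2 a^{2}$)
$\sqrt{41227 + T{\left(o{\left(8 \right)} \right)}} = \sqrt{41227 - \left(4 - 2 \left(8 \left(3 + 2 \cdot 8\right)\right)^{2}\right)} = \sqrt{41227 - \left(4 - 2 \left(8 \left(3 + 16\right)\right)^{2}\right)} = \sqrt{41227 - \left(4 - 2 \left(8 \cdot 19\right)^{2}\right)} = \sqrt{41227 - \left(4 - 2 \cdot 152^{2}\right)} = \sqrt{41227 + \left(-4 + 2 \cdot 23104\right)} = \sqrt{41227 + \left(-4 + 46208\right)} = \sqrt{41227 + 46204} = \sqrt{87431}$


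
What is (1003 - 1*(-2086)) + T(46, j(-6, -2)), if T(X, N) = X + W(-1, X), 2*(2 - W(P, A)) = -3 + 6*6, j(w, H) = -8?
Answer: 6241/2 ≈ 3120.5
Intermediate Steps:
W(P, A) = -29/2 (W(P, A) = 2 - (-3 + 6*6)/2 = 2 - (-3 + 36)/2 = 2 - 1/2*33 = 2 - 33/2 = -29/2)
T(X, N) = -29/2 + X (T(X, N) = X - 29/2 = -29/2 + X)
(1003 - 1*(-2086)) + T(46, j(-6, -2)) = (1003 - 1*(-2086)) + (-29/2 + 46) = (1003 + 2086) + 63/2 = 3089 + 63/2 = 6241/2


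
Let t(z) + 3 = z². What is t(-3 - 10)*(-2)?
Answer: -332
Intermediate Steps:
t(z) = -3 + z²
t(-3 - 10)*(-2) = (-3 + (-3 - 10)²)*(-2) = (-3 + (-13)²)*(-2) = (-3 + 169)*(-2) = 166*(-2) = -332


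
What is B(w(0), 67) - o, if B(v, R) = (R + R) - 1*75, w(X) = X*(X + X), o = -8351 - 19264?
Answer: 27674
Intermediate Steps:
o = -27615
w(X) = 2*X² (w(X) = X*(2*X) = 2*X²)
B(v, R) = -75 + 2*R (B(v, R) = 2*R - 75 = -75 + 2*R)
B(w(0), 67) - o = (-75 + 2*67) - 1*(-27615) = (-75 + 134) + 27615 = 59 + 27615 = 27674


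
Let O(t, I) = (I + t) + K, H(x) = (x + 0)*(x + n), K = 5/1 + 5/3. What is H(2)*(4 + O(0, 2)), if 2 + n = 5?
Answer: 380/3 ≈ 126.67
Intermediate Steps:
K = 20/3 (K = 5*1 + 5*(⅓) = 5 + 5/3 = 20/3 ≈ 6.6667)
n = 3 (n = -2 + 5 = 3)
H(x) = x*(3 + x) (H(x) = (x + 0)*(x + 3) = x*(3 + x))
O(t, I) = 20/3 + I + t (O(t, I) = (I + t) + 20/3 = 20/3 + I + t)
H(2)*(4 + O(0, 2)) = (2*(3 + 2))*(4 + (20/3 + 2 + 0)) = (2*5)*(4 + 26/3) = 10*(38/3) = 380/3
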